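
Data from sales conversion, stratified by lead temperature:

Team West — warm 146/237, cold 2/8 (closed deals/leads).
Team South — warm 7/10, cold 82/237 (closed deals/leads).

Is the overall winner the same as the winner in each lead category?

No

Warm: Team West 146/237 = 61.6%, Team South 7/10 = 70.0% → Team South
Cold: Team West 2/8 = 25.0%, Team South 82/237 = 34.6% → Team South
Overall: Team West 148/245 = 60.4%, Team South 89/247 = 36.0% → Team West
Team South wins each lead group but Team West wins overall — the comparison reverses. Team South's leads skew toward cold, which has a lower base rate.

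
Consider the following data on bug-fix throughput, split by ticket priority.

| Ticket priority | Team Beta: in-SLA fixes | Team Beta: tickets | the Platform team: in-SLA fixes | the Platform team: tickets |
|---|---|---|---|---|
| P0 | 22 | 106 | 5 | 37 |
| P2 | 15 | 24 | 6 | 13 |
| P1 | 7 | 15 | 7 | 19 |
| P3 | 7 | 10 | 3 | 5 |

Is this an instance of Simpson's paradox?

No

P0: Team Beta 22/106 = 20.8%, the Platform team 5/37 = 13.5% → Team Beta
P2: Team Beta 15/24 = 62.5%, the Platform team 6/13 = 46.2% → Team Beta
P1: Team Beta 7/15 = 46.7%, the Platform team 7/19 = 36.8% → Team Beta
P3: Team Beta 7/10 = 70.0%, the Platform team 3/5 = 60.0% → Team Beta
Overall: Team Beta 51/155 = 32.9%, the Platform team 21/74 = 28.4% → Team Beta
Team Beta wins overall and in every ticket group — no reversal.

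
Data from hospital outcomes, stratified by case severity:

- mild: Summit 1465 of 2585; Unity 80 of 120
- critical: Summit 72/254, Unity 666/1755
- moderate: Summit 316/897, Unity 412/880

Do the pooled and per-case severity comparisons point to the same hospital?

Mild: Summit 1465/2585 = 56.7%, Unity 80/120 = 66.7% → Unity
Critical: Summit 72/254 = 28.3%, Unity 666/1755 = 37.9% → Unity
Moderate: Summit 316/897 = 35.2%, Unity 412/880 = 46.8% → Unity
Overall: Summit 1853/3736 = 49.6%, Unity 1158/2755 = 42.0% → Summit
Unity wins each case group but Summit wins overall — the comparison reverses. Unity's patients skew toward critical, which has a lower base rate.

No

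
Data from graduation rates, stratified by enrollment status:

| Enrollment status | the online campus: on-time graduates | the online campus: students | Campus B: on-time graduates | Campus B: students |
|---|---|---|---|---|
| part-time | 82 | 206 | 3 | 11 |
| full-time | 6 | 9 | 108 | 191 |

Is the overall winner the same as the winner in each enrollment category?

No

Part-time: the online campus 82/206 = 39.8%, Campus B 3/11 = 27.3% → the online campus
Full-time: the online campus 6/9 = 66.7%, Campus B 108/191 = 56.5% → the online campus
Overall: the online campus 88/215 = 40.9%, Campus B 111/202 = 55.0% → Campus B
The online campus wins each enrollment group but Campus B wins overall — the comparison reverses. The online campus's students skew toward part-time, which has a lower base rate.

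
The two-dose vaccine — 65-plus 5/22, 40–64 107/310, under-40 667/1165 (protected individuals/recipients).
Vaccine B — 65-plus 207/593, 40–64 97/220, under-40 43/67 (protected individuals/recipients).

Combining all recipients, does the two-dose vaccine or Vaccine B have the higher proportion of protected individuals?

65-plus: the two-dose vaccine 5/22 = 22.7%, Vaccine B 207/593 = 34.9% → Vaccine B
40–64: the two-dose vaccine 107/310 = 34.5%, Vaccine B 97/220 = 44.1% → Vaccine B
Under-40: the two-dose vaccine 667/1165 = 57.3%, Vaccine B 43/67 = 64.2% → Vaccine B
Overall: the two-dose vaccine 779/1497 = 52.0%, Vaccine B 347/880 = 39.4% → the two-dose vaccine
(Vaccine B wins every age group but the two-dose vaccine wins overall — Vaccine B's recipients skew toward the low-rate 65-plus group.)

the two-dose vaccine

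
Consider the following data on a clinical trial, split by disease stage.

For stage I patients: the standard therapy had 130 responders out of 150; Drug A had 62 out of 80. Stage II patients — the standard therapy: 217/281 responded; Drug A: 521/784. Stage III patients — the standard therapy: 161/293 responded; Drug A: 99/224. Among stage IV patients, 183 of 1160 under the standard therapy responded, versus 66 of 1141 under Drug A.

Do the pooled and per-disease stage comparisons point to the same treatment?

Yes

Stage I: the standard therapy 130/150 = 86.7%, Drug A 62/80 = 77.5% → the standard therapy
Stage II: the standard therapy 217/281 = 77.2%, Drug A 521/784 = 66.5% → the standard therapy
Stage III: the standard therapy 161/293 = 54.9%, Drug A 99/224 = 44.2% → the standard therapy
Stage IV: the standard therapy 183/1160 = 15.8%, Drug A 66/1141 = 5.8% → the standard therapy
Overall: the standard therapy 691/1884 = 36.7%, Drug A 748/2229 = 33.6% → the standard therapy
The standard therapy wins overall and in every disease group — no reversal.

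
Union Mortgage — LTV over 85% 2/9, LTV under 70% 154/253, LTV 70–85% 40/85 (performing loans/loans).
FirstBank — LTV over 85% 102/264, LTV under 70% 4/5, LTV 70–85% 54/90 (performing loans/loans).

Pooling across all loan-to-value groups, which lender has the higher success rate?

LTV over 85%: Union Mortgage 2/9 = 22.2%, FirstBank 102/264 = 38.6% → FirstBank
LTV under 70%: Union Mortgage 154/253 = 60.9%, FirstBank 4/5 = 80.0% → FirstBank
LTV 70–85%: Union Mortgage 40/85 = 47.1%, FirstBank 54/90 = 60.0% → FirstBank
Overall: Union Mortgage 196/347 = 56.5%, FirstBank 160/359 = 44.6% → Union Mortgage
(FirstBank wins every loan-to-value group but Union Mortgage wins overall — FirstBank's loans skew toward the low-rate LTV over 85% group.)

Union Mortgage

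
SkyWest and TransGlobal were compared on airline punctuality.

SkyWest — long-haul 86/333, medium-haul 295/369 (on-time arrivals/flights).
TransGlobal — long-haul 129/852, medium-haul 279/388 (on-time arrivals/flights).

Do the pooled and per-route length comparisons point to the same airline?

Yes

Long-haul: SkyWest 86/333 = 25.8%, TransGlobal 129/852 = 15.1% → SkyWest
Medium-haul: SkyWest 295/369 = 79.9%, TransGlobal 279/388 = 71.9% → SkyWest
Overall: SkyWest 381/702 = 54.3%, TransGlobal 408/1240 = 32.9% → SkyWest
SkyWest wins overall and in every route group — no reversal.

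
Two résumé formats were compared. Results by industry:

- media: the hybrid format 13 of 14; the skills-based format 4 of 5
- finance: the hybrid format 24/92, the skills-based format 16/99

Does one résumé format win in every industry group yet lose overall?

Media: the hybrid format 13/14 = 92.9%, the skills-based format 4/5 = 80.0% → the hybrid format
Finance: the hybrid format 24/92 = 26.1%, the skills-based format 16/99 = 16.2% → the hybrid format
Overall: the hybrid format 37/106 = 34.9%, the skills-based format 20/104 = 19.2% → the hybrid format
The hybrid format wins overall and in every industry group — no reversal.

No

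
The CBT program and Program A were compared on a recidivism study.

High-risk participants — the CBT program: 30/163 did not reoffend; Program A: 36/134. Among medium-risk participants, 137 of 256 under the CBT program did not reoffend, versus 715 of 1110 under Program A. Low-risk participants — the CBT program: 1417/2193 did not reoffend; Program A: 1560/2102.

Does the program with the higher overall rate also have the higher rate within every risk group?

High-risk: the CBT program 30/163 = 18.4%, Program A 36/134 = 26.9% → Program A
Medium-risk: the CBT program 137/256 = 53.5%, Program A 715/1110 = 64.4% → Program A
Low-risk: the CBT program 1417/2193 = 64.6%, Program A 1560/2102 = 74.2% → Program A
Overall: the CBT program 1584/2612 = 60.6%, Program A 2311/3346 = 69.1% → Program A
Program A wins overall and in every risk group — no reversal.

Yes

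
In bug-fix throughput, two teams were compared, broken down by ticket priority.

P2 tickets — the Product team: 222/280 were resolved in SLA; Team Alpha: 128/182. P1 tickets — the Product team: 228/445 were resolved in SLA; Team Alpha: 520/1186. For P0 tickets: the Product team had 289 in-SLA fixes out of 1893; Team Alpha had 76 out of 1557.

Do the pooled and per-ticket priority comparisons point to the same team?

Yes

P2: the Product team 222/280 = 79.3%, Team Alpha 128/182 = 70.3% → the Product team
P1: the Product team 228/445 = 51.2%, Team Alpha 520/1186 = 43.8% → the Product team
P0: the Product team 289/1893 = 15.3%, Team Alpha 76/1557 = 4.9% → the Product team
Overall: the Product team 739/2618 = 28.2%, Team Alpha 724/2925 = 24.8% → the Product team
The Product team wins overall and in every ticket group — no reversal.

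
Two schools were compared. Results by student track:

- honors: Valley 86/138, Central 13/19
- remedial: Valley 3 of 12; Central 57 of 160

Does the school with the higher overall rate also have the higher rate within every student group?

Honors: Valley 86/138 = 62.3%, Central 13/19 = 68.4% → Central
Remedial: Valley 3/12 = 25.0%, Central 57/160 = 35.6% → Central
Overall: Valley 89/150 = 59.3%, Central 70/179 = 39.1% → Valley
Central wins each student group but Valley wins overall — the comparison reverses. Central's students skew toward remedial, which has a lower base rate.

No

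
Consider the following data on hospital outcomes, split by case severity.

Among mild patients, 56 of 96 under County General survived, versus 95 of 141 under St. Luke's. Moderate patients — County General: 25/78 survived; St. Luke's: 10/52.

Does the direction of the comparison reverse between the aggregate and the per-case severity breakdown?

No

Mild: County General 56/96 = 58.3%, St. Luke's 95/141 = 67.4% → St. Luke's
Moderate: County General 25/78 = 32.1%, St. Luke's 10/52 = 19.2% → County General
Overall: County General 81/174 = 46.6%, St. Luke's 105/193 = 54.4% → St. Luke's
Neither sweeps: County General wins 1 of 2 groups, St. Luke's wins 1. St. Luke's wins overall but not every group — no Simpson reversal.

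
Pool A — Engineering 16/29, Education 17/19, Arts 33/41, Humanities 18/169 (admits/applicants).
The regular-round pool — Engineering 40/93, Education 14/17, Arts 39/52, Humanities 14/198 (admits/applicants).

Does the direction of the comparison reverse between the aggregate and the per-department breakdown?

No

Engineering: Pool A 16/29 = 55.2%, the regular-round pool 40/93 = 43.0% → Pool A
Education: Pool A 17/19 = 89.5%, the regular-round pool 14/17 = 82.4% → Pool A
Arts: Pool A 33/41 = 80.5%, the regular-round pool 39/52 = 75.0% → Pool A
Humanities: Pool A 18/169 = 10.7%, the regular-round pool 14/198 = 7.1% → Pool A
Overall: Pool A 84/258 = 32.6%, the regular-round pool 107/360 = 29.7% → Pool A
Pool A wins overall and in every department group — no reversal.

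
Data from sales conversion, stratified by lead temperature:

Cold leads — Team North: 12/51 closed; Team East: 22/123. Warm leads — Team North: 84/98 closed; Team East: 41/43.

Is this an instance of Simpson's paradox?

Cold: Team North 12/51 = 23.5%, Team East 22/123 = 17.9% → Team North
Warm: Team North 84/98 = 85.7%, Team East 41/43 = 95.3% → Team East
Overall: Team North 96/149 = 64.4%, Team East 63/166 = 38.0% → Team North
Neither sweeps: Team North wins 1 of 2 groups, Team East wins 1. Team North wins overall but not every group — no Simpson reversal.

No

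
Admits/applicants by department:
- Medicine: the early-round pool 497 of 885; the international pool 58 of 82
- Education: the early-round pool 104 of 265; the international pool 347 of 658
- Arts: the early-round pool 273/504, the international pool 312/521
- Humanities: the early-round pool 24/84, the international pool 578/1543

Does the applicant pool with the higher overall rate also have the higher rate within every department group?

Medicine: the early-round pool 497/885 = 56.2%, the international pool 58/82 = 70.7% → the international pool
Education: the early-round pool 104/265 = 39.2%, the international pool 347/658 = 52.7% → the international pool
Arts: the early-round pool 273/504 = 54.2%, the international pool 312/521 = 59.9% → the international pool
Humanities: the early-round pool 24/84 = 28.6%, the international pool 578/1543 = 37.5% → the international pool
Overall: the early-round pool 898/1738 = 51.7%, the international pool 1295/2804 = 46.2% → the early-round pool
The international pool wins each department group but the early-round pool wins overall — the comparison reverses. The international pool's applicants skew toward Humanities, which has a lower base rate.

No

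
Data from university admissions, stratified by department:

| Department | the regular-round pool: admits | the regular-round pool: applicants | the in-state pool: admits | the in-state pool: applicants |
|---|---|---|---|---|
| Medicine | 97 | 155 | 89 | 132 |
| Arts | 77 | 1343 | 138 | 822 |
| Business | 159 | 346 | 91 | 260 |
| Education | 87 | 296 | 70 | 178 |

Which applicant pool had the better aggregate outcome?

Medicine: the regular-round pool 97/155 = 62.6%, the in-state pool 89/132 = 67.4% → the in-state pool
Arts: the regular-round pool 77/1343 = 5.7%, the in-state pool 138/822 = 16.8% → the in-state pool
Business: the regular-round pool 159/346 = 46.0%, the in-state pool 91/260 = 35.0% → the regular-round pool
Education: the regular-round pool 87/296 = 29.4%, the in-state pool 70/178 = 39.3% → the in-state pool
Overall: the regular-round pool 420/2140 = 19.6%, the in-state pool 388/1392 = 27.9% → the in-state pool
(Neither sweeps every department group, but the in-state pool has the higher pooled rate.)

the in-state pool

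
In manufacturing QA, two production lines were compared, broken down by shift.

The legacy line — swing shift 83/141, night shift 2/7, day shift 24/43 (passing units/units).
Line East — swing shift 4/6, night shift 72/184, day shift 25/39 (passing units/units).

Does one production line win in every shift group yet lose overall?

Swing shift: the legacy line 83/141 = 58.9%, Line East 4/6 = 66.7% → Line East
Night shift: the legacy line 2/7 = 28.6%, Line East 72/184 = 39.1% → Line East
Day shift: the legacy line 24/43 = 55.8%, Line East 25/39 = 64.1% → Line East
Overall: the legacy line 109/191 = 57.1%, Line East 101/229 = 44.1% → the legacy line
Line East wins each shift group but the legacy line wins overall — the comparison reverses. Line East's units skew toward night shift, which has a lower base rate.

Yes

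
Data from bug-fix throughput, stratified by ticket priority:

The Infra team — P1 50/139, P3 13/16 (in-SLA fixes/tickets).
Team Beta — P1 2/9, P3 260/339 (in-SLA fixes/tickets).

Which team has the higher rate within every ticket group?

the Infra team

P1: the Infra team 50/139 = 36.0%, Team Beta 2/9 = 22.2% → the Infra team
P3: the Infra team 13/16 = 81.2%, Team Beta 260/339 = 76.7% → the Infra team
The Infra team has the higher rate in both groups.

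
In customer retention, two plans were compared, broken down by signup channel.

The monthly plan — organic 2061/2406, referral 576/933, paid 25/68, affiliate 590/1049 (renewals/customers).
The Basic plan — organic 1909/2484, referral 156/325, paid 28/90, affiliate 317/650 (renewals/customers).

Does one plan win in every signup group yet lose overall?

No

Organic: the monthly plan 2061/2406 = 85.7%, the Basic plan 1909/2484 = 76.9% → the monthly plan
Referral: the monthly plan 576/933 = 61.7%, the Basic plan 156/325 = 48.0% → the monthly plan
Paid: the monthly plan 25/68 = 36.8%, the Basic plan 28/90 = 31.1% → the monthly plan
Affiliate: the monthly plan 590/1049 = 56.2%, the Basic plan 317/650 = 48.8% → the monthly plan
Overall: the monthly plan 3252/4456 = 73.0%, the Basic plan 2410/3549 = 67.9% → the monthly plan
The monthly plan wins overall and in every signup group — no reversal.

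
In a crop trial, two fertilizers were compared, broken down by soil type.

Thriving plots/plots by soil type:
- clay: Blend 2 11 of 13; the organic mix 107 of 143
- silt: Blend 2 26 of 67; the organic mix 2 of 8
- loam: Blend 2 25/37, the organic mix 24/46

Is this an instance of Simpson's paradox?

Clay: Blend 2 11/13 = 84.6%, the organic mix 107/143 = 74.8% → Blend 2
Silt: Blend 2 26/67 = 38.8%, the organic mix 2/8 = 25.0% → Blend 2
Loam: Blend 2 25/37 = 67.6%, the organic mix 24/46 = 52.2% → Blend 2
Overall: Blend 2 62/117 = 53.0%, the organic mix 133/197 = 67.5% → the organic mix
Blend 2 wins each soil group but the organic mix wins overall — the comparison reverses. Blend 2's plots skew toward silt, which has a lower base rate.

Yes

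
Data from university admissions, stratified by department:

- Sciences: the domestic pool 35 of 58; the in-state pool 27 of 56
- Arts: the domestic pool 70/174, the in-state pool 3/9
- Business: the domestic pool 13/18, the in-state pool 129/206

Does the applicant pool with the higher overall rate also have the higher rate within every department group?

No

Sciences: the domestic pool 35/58 = 60.3%, the in-state pool 27/56 = 48.2% → the domestic pool
Arts: the domestic pool 70/174 = 40.2%, the in-state pool 3/9 = 33.3% → the domestic pool
Business: the domestic pool 13/18 = 72.2%, the in-state pool 129/206 = 62.6% → the domestic pool
Overall: the domestic pool 118/250 = 47.2%, the in-state pool 159/271 = 58.7% → the in-state pool
The domestic pool wins each department group but the in-state pool wins overall — the comparison reverses. The domestic pool's applicants skew toward Arts, which has a lower base rate.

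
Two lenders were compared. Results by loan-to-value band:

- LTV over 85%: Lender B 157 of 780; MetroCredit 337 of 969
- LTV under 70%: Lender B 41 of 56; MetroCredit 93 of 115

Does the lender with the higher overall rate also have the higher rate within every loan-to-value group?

LTV over 85%: Lender B 157/780 = 20.1%, MetroCredit 337/969 = 34.8% → MetroCredit
LTV under 70%: Lender B 41/56 = 73.2%, MetroCredit 93/115 = 80.9% → MetroCredit
Overall: Lender B 198/836 = 23.7%, MetroCredit 430/1084 = 39.7% → MetroCredit
MetroCredit wins overall and in every loan-to-value group — no reversal.

Yes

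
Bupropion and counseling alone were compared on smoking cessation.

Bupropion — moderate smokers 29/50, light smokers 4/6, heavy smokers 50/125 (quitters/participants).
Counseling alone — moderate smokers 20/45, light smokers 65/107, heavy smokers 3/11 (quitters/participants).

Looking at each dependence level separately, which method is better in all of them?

bupropion

Moderate smokers: bupropion 29/50 = 58.0%, counseling alone 20/45 = 44.4% → bupropion
Light smokers: bupropion 4/6 = 66.7%, counseling alone 65/107 = 60.7% → bupropion
Heavy smokers: bupropion 50/125 = 40.0%, counseling alone 3/11 = 27.3% → bupropion
Bupropion has the higher rate in all 3 groups.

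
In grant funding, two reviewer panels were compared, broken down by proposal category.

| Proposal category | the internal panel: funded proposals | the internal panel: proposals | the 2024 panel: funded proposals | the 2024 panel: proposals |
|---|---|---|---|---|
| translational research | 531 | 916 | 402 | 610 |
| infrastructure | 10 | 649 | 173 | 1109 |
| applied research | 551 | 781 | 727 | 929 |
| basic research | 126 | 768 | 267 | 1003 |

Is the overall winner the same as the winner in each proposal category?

Yes

Translational research: the internal panel 531/916 = 58.0%, the 2024 panel 402/610 = 65.9% → the 2024 panel
Infrastructure: the internal panel 10/649 = 1.5%, the 2024 panel 173/1109 = 15.6% → the 2024 panel
Applied research: the internal panel 551/781 = 70.6%, the 2024 panel 727/929 = 78.3% → the 2024 panel
Basic research: the internal panel 126/768 = 16.4%, the 2024 panel 267/1003 = 26.6% → the 2024 panel
Overall: the internal panel 1218/3114 = 39.1%, the 2024 panel 1569/3651 = 43.0% → the 2024 panel
The 2024 panel wins overall and in every proposal group — no reversal.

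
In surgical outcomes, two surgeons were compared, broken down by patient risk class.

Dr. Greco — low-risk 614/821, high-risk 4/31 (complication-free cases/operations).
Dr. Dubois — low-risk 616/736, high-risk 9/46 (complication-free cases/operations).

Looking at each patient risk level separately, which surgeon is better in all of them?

Low-risk: Dr. Greco 614/821 = 74.8%, Dr. Dubois 616/736 = 83.7% → Dr. Dubois
High-risk: Dr. Greco 4/31 = 12.9%, Dr. Dubois 9/46 = 19.6% → Dr. Dubois
Dr. Dubois has the higher rate in both groups.

Dr. Dubois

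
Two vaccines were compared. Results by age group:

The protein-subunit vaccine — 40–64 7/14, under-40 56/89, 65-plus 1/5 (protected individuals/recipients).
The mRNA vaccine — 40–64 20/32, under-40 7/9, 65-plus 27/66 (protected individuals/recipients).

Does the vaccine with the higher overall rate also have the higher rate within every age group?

40–64: the protein-subunit vaccine 7/14 = 50.0%, the mRNA vaccine 20/32 = 62.5% → the mRNA vaccine
Under-40: the protein-subunit vaccine 56/89 = 62.9%, the mRNA vaccine 7/9 = 77.8% → the mRNA vaccine
65-plus: the protein-subunit vaccine 1/5 = 20.0%, the mRNA vaccine 27/66 = 40.9% → the mRNA vaccine
Overall: the protein-subunit vaccine 64/108 = 59.3%, the mRNA vaccine 54/107 = 50.5% → the protein-subunit vaccine
The mRNA vaccine wins each age group but the protein-subunit vaccine wins overall — the comparison reverses. The mRNA vaccine's recipients skew toward 65-plus, which has a lower base rate.

No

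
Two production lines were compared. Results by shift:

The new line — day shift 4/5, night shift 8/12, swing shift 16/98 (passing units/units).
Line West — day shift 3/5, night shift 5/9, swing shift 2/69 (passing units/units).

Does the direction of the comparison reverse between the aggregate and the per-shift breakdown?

No

Day shift: the new line 4/5 = 80.0%, Line West 3/5 = 60.0% → the new line
Night shift: the new line 8/12 = 66.7%, Line West 5/9 = 55.6% → the new line
Swing shift: the new line 16/98 = 16.3%, Line West 2/69 = 2.9% → the new line
Overall: the new line 28/115 = 24.3%, Line West 10/83 = 12.0% → the new line
The new line wins overall and in every shift group — no reversal.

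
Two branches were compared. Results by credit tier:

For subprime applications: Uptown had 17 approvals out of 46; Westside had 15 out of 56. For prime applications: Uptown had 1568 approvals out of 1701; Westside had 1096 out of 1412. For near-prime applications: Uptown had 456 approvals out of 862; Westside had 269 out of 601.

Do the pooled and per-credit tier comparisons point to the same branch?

Subprime: Uptown 17/46 = 37.0%, Westside 15/56 = 26.8% → Uptown
Prime: Uptown 1568/1701 = 92.2%, Westside 1096/1412 = 77.6% → Uptown
Near-prime: Uptown 456/862 = 52.9%, Westside 269/601 = 44.8% → Uptown
Overall: Uptown 2041/2609 = 78.2%, Westside 1380/2069 = 66.7% → Uptown
Uptown wins overall and in every credit group — no reversal.

Yes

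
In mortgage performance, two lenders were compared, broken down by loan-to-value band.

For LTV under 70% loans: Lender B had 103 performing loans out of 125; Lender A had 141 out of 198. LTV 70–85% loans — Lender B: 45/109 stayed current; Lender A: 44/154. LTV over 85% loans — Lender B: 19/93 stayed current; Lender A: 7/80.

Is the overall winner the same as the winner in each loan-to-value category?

LTV under 70%: Lender B 103/125 = 82.4%, Lender A 141/198 = 71.2% → Lender B
LTV 70–85%: Lender B 45/109 = 41.3%, Lender A 44/154 = 28.6% → Lender B
LTV over 85%: Lender B 19/93 = 20.4%, Lender A 7/80 = 8.8% → Lender B
Overall: Lender B 167/327 = 51.1%, Lender A 192/432 = 44.4% → Lender B
Lender B wins overall and in every loan-to-value group — no reversal.

Yes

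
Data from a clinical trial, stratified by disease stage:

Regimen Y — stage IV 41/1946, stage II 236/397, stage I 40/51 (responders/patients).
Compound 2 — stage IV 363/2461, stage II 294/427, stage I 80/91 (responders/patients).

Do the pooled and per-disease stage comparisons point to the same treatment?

Stage IV: Regimen Y 41/1946 = 2.1%, Compound 2 363/2461 = 14.8% → Compound 2
Stage II: Regimen Y 236/397 = 59.4%, Compound 2 294/427 = 68.9% → Compound 2
Stage I: Regimen Y 40/51 = 78.4%, Compound 2 80/91 = 87.9% → Compound 2
Overall: Regimen Y 317/2394 = 13.2%, Compound 2 737/2979 = 24.7% → Compound 2
Compound 2 wins overall and in every disease group — no reversal.

Yes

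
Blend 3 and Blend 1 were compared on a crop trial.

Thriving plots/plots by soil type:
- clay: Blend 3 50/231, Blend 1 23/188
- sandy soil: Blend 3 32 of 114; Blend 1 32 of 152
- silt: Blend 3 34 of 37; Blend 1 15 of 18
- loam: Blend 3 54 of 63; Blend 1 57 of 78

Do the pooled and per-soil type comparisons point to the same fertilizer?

Yes

Clay: Blend 3 50/231 = 21.6%, Blend 1 23/188 = 12.2% → Blend 3
Sandy soil: Blend 3 32/114 = 28.1%, Blend 1 32/152 = 21.1% → Blend 3
Silt: Blend 3 34/37 = 91.9%, Blend 1 15/18 = 83.3% → Blend 3
Loam: Blend 3 54/63 = 85.7%, Blend 1 57/78 = 73.1% → Blend 3
Overall: Blend 3 170/445 = 38.2%, Blend 1 127/436 = 29.1% → Blend 3
Blend 3 wins overall and in every soil group — no reversal.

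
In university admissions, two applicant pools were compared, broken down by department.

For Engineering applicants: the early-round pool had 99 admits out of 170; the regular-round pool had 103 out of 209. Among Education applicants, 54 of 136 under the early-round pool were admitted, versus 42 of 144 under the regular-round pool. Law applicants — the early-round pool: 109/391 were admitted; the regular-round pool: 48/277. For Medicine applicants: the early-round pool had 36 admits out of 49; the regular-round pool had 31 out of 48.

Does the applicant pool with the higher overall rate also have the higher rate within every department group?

Engineering: the early-round pool 99/170 = 58.2%, the regular-round pool 103/209 = 49.3% → the early-round pool
Education: the early-round pool 54/136 = 39.7%, the regular-round pool 42/144 = 29.2% → the early-round pool
Law: the early-round pool 109/391 = 27.9%, the regular-round pool 48/277 = 17.3% → the early-round pool
Medicine: the early-round pool 36/49 = 73.5%, the regular-round pool 31/48 = 64.6% → the early-round pool
Overall: the early-round pool 298/746 = 39.9%, the regular-round pool 224/678 = 33.0% → the early-round pool
The early-round pool wins overall and in every department group — no reversal.

Yes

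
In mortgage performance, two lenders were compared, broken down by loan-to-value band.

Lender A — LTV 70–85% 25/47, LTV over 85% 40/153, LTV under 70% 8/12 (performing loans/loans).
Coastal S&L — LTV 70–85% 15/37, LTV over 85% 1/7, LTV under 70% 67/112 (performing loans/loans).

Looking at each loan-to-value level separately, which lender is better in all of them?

LTV 70–85%: Lender A 25/47 = 53.2%, Coastal S&L 15/37 = 40.5% → Lender A
LTV over 85%: Lender A 40/153 = 26.1%, Coastal S&L 1/7 = 14.3% → Lender A
LTV under 70%: Lender A 8/12 = 66.7%, Coastal S&L 67/112 = 59.8% → Lender A
Lender A has the higher rate in all 3 groups.

Lender A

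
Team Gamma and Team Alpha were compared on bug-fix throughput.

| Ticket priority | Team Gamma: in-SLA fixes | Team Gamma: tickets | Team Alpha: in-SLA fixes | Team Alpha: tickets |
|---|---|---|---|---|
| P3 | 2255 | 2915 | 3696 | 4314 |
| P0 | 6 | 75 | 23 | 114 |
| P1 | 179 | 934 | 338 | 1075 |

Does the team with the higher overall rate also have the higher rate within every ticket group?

P3: Team Gamma 2255/2915 = 77.4%, Team Alpha 3696/4314 = 85.7% → Team Alpha
P0: Team Gamma 6/75 = 8.0%, Team Alpha 23/114 = 20.2% → Team Alpha
P1: Team Gamma 179/934 = 19.2%, Team Alpha 338/1075 = 31.4% → Team Alpha
Overall: Team Gamma 2440/3924 = 62.2%, Team Alpha 4057/5503 = 73.7% → Team Alpha
Team Alpha wins overall and in every ticket group — no reversal.

Yes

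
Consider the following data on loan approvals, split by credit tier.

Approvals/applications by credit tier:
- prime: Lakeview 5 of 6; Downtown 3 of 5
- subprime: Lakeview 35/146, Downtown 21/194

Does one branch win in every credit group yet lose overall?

No

Prime: Lakeview 5/6 = 83.3%, Downtown 3/5 = 60.0% → Lakeview
Subprime: Lakeview 35/146 = 24.0%, Downtown 21/194 = 10.8% → Lakeview
Overall: Lakeview 40/152 = 26.3%, Downtown 24/199 = 12.1% → Lakeview
Lakeview wins overall and in every credit group — no reversal.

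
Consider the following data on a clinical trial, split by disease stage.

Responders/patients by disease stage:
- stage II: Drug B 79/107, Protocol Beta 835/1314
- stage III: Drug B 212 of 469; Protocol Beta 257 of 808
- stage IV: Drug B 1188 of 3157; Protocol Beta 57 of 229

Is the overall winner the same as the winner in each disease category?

Stage II: Drug B 79/107 = 73.8%, Protocol Beta 835/1314 = 63.5% → Drug B
Stage III: Drug B 212/469 = 45.2%, Protocol Beta 257/808 = 31.8% → Drug B
Stage IV: Drug B 1188/3157 = 37.6%, Protocol Beta 57/229 = 24.9% → Drug B
Overall: Drug B 1479/3733 = 39.6%, Protocol Beta 1149/2351 = 48.9% → Protocol Beta
Drug B wins each disease group but Protocol Beta wins overall — the comparison reverses. Drug B's patients skew toward stage IV, which has a lower base rate.

No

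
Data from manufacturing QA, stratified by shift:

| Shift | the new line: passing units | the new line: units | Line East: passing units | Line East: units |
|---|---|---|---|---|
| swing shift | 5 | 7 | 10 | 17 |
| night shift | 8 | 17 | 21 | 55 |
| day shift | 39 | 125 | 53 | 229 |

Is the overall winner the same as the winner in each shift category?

Yes

Swing shift: the new line 5/7 = 71.4%, Line East 10/17 = 58.8% → the new line
Night shift: the new line 8/17 = 47.1%, Line East 21/55 = 38.2% → the new line
Day shift: the new line 39/125 = 31.2%, Line East 53/229 = 23.1% → the new line
Overall: the new line 52/149 = 34.9%, Line East 84/301 = 27.9% → the new line
The new line wins overall and in every shift group — no reversal.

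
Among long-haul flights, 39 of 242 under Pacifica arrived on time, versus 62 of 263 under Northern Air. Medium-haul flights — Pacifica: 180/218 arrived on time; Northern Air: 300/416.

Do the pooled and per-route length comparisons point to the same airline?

Long-haul: Pacifica 39/242 = 16.1%, Northern Air 62/263 = 23.6% → Northern Air
Medium-haul: Pacifica 180/218 = 82.6%, Northern Air 300/416 = 72.1% → Pacifica
Overall: Pacifica 219/460 = 47.6%, Northern Air 362/679 = 53.3% → Northern Air
Neither sweeps: Pacifica wins 1 of 2 groups, Northern Air wins 1. Northern Air wins overall but not every group — no Simpson reversal.

No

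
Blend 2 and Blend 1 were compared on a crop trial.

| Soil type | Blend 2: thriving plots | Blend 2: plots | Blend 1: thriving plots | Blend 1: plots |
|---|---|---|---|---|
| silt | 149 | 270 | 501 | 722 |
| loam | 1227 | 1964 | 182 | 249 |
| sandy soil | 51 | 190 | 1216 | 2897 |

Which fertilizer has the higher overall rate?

Silt: Blend 2 149/270 = 55.2%, Blend 1 501/722 = 69.4% → Blend 1
Loam: Blend 2 1227/1964 = 62.5%, Blend 1 182/249 = 73.1% → Blend 1
Sandy soil: Blend 2 51/190 = 26.8%, Blend 1 1216/2897 = 42.0% → Blend 1
Overall: Blend 2 1427/2424 = 58.9%, Blend 1 1899/3868 = 49.1% → Blend 2
(Blend 1 wins every soil group but Blend 2 wins overall — Blend 1's plots skew toward the low-rate sandy soil group.)

Blend 2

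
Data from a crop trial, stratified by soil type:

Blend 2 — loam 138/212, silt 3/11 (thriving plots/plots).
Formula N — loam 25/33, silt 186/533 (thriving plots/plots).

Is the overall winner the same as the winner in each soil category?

Loam: Blend 2 138/212 = 65.1%, Formula N 25/33 = 75.8% → Formula N
Silt: Blend 2 3/11 = 27.3%, Formula N 186/533 = 34.9% → Formula N
Overall: Blend 2 141/223 = 63.2%, Formula N 211/566 = 37.3% → Blend 2
Formula N wins each soil group but Blend 2 wins overall — the comparison reverses. Formula N's plots skew toward silt, which has a lower base rate.

No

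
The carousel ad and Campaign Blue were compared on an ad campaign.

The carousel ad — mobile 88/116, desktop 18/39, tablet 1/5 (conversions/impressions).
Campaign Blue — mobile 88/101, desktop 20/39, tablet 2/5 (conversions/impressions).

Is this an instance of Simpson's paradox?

Mobile: the carousel ad 88/116 = 75.9%, Campaign Blue 88/101 = 87.1% → Campaign Blue
Desktop: the carousel ad 18/39 = 46.2%, Campaign Blue 20/39 = 51.3% → Campaign Blue
Tablet: the carousel ad 1/5 = 20.0%, Campaign Blue 2/5 = 40.0% → Campaign Blue
Overall: the carousel ad 107/160 = 66.9%, Campaign Blue 110/145 = 75.9% → Campaign Blue
Campaign Blue wins overall and in every device group — no reversal.

No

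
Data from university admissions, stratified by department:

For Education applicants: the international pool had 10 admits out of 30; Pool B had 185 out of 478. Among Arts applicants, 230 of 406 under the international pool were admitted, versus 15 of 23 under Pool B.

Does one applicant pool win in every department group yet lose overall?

Education: the international pool 10/30 = 33.3%, Pool B 185/478 = 38.7% → Pool B
Arts: the international pool 230/406 = 56.7%, Pool B 15/23 = 65.2% → Pool B
Overall: the international pool 240/436 = 55.0%, Pool B 200/501 = 39.9% → the international pool
Pool B wins each department group but the international pool wins overall — the comparison reverses. Pool B's applicants skew toward Education, which has a lower base rate.

Yes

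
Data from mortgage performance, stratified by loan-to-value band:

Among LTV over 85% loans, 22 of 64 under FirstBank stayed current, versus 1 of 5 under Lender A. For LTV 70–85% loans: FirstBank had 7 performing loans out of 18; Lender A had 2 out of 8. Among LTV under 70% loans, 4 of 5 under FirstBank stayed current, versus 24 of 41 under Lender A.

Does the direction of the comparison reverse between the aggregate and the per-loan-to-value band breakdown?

LTV over 85%: FirstBank 22/64 = 34.4%, Lender A 1/5 = 20.0% → FirstBank
LTV 70–85%: FirstBank 7/18 = 38.9%, Lender A 2/8 = 25.0% → FirstBank
LTV under 70%: FirstBank 4/5 = 80.0%, Lender A 24/41 = 58.5% → FirstBank
Overall: FirstBank 33/87 = 37.9%, Lender A 27/54 = 50.0% → Lender A
FirstBank wins each loan-to-value group but Lender A wins overall — the comparison reverses. FirstBank's loans skew toward LTV over 85%, which has a lower base rate.

Yes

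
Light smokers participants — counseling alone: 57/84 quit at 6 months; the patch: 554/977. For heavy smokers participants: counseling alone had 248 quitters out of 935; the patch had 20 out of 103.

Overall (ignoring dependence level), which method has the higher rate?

Light smokers: counseling alone 57/84 = 67.9%, the patch 554/977 = 56.7% → counseling alone
Heavy smokers: counseling alone 248/935 = 26.5%, the patch 20/103 = 19.4% → counseling alone
Overall: counseling alone 305/1019 = 29.9%, the patch 574/1080 = 53.1% → the patch
(Counseling alone wins every dependence group but the patch wins overall — counseling alone's participants skew toward the low-rate heavy smokers group.)

the patch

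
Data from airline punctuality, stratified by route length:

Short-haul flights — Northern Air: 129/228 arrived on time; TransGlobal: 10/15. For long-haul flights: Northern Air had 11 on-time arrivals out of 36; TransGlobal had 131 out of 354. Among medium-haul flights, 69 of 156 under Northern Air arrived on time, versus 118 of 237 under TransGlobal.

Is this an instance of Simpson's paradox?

Short-haul: Northern Air 129/228 = 56.6%, TransGlobal 10/15 = 66.7% → TransGlobal
Long-haul: Northern Air 11/36 = 30.6%, TransGlobal 131/354 = 37.0% → TransGlobal
Medium-haul: Northern Air 69/156 = 44.2%, TransGlobal 118/237 = 49.8% → TransGlobal
Overall: Northern Air 209/420 = 49.8%, TransGlobal 259/606 = 42.7% → Northern Air
TransGlobal wins each route group but Northern Air wins overall — the comparison reverses. TransGlobal's flights skew toward long-haul, which has a lower base rate.

Yes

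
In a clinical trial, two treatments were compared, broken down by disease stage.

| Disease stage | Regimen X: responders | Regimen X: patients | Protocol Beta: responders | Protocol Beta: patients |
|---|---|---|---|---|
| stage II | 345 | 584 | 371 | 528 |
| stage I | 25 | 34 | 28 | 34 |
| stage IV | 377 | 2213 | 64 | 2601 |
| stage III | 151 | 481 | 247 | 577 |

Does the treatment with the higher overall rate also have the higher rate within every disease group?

Stage II: Regimen X 345/584 = 59.1%, Protocol Beta 371/528 = 70.3% → Protocol Beta
Stage I: Regimen X 25/34 = 73.5%, Protocol Beta 28/34 = 82.4% → Protocol Beta
Stage IV: Regimen X 377/2213 = 17.0%, Protocol Beta 64/2601 = 2.5% → Regimen X
Stage III: Regimen X 151/481 = 31.4%, Protocol Beta 247/577 = 42.8% → Protocol Beta
Overall: Regimen X 898/3312 = 27.1%, Protocol Beta 710/3740 = 19.0% → Regimen X
Neither sweeps: Regimen X wins 1 of 4 groups, Protocol Beta wins 3. Regimen X wins overall but not every group — no Simpson reversal.

No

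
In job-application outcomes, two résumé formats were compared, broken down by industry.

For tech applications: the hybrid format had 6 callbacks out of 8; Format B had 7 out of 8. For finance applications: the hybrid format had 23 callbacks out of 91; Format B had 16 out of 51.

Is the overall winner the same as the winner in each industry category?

Yes

Tech: the hybrid format 6/8 = 75.0%, Format B 7/8 = 87.5% → Format B
Finance: the hybrid format 23/91 = 25.3%, Format B 16/51 = 31.4% → Format B
Overall: the hybrid format 29/99 = 29.3%, Format B 23/59 = 39.0% → Format B
Format B wins overall and in every industry group — no reversal.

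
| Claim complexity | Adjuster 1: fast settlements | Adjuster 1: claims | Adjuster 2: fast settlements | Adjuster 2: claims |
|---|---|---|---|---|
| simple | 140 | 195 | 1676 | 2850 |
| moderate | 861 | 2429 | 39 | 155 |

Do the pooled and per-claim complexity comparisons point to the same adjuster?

No

Simple: Adjuster 1 140/195 = 71.8%, Adjuster 2 1676/2850 = 58.8% → Adjuster 1
Moderate: Adjuster 1 861/2429 = 35.4%, Adjuster 2 39/155 = 25.2% → Adjuster 1
Overall: Adjuster 1 1001/2624 = 38.1%, Adjuster 2 1715/3005 = 57.1% → Adjuster 2
Adjuster 1 wins each claim group but Adjuster 2 wins overall — the comparison reverses. Adjuster 1's claims skew toward moderate, which has a lower base rate.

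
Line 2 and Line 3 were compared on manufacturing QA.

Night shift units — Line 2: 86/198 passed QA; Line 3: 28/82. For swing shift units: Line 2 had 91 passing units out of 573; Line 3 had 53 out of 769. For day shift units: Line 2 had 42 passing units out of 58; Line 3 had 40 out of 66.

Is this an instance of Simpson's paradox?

No

Night shift: Line 2 86/198 = 43.4%, Line 3 28/82 = 34.1% → Line 2
Swing shift: Line 2 91/573 = 15.9%, Line 3 53/769 = 6.9% → Line 2
Day shift: Line 2 42/58 = 72.4%, Line 3 40/66 = 60.6% → Line 2
Overall: Line 2 219/829 = 26.4%, Line 3 121/917 = 13.2% → Line 2
Line 2 wins overall and in every shift group — no reversal.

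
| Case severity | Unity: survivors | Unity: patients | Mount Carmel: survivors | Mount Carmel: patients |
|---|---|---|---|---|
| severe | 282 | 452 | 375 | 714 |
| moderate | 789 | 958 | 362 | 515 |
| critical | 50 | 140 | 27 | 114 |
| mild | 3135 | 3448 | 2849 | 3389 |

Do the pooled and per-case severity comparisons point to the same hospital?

Yes

Severe: Unity 282/452 = 62.4%, Mount Carmel 375/714 = 52.5% → Unity
Moderate: Unity 789/958 = 82.4%, Mount Carmel 362/515 = 70.3% → Unity
Critical: Unity 50/140 = 35.7%, Mount Carmel 27/114 = 23.7% → Unity
Mild: Unity 3135/3448 = 90.9%, Mount Carmel 2849/3389 = 84.1% → Unity
Overall: Unity 4256/4998 = 85.2%, Mount Carmel 3613/4732 = 76.4% → Unity
Unity wins overall and in every case group — no reversal.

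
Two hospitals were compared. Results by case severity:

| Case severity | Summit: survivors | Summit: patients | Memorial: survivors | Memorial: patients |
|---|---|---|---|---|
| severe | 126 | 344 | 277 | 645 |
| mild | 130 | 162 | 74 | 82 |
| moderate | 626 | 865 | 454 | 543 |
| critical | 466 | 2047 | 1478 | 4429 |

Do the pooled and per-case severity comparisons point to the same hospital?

Severe: Summit 126/344 = 36.6%, Memorial 277/645 = 42.9% → Memorial
Mild: Summit 130/162 = 80.2%, Memorial 74/82 = 90.2% → Memorial
Moderate: Summit 626/865 = 72.4%, Memorial 454/543 = 83.6% → Memorial
Critical: Summit 466/2047 = 22.8%, Memorial 1478/4429 = 33.4% → Memorial
Overall: Summit 1348/3418 = 39.4%, Memorial 2283/5699 = 40.1% → Memorial
Memorial wins overall and in every case group — no reversal.

Yes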